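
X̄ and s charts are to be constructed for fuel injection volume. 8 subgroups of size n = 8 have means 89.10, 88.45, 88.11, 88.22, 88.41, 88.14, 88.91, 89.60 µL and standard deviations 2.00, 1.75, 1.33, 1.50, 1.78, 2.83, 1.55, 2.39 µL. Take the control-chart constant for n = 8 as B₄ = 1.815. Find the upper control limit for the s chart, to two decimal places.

s̄ = (2.00 + 1.75 + 1.33 + 1.50 + 1.78 + 2.83 + 1.55 + 2.39) / 8 = 1.8913
UCL_s = B₄·s̄ = 1.815 × 1.8913 = 3.4326

3.43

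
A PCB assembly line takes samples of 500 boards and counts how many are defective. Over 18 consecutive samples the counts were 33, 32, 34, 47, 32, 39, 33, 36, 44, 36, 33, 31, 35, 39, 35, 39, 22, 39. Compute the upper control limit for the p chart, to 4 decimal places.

0.1055

p̄ = Σdᵢ / (k·n) = 639 / (18 × 500) = 0.07100
UCL = p̄ + 3·√(p̄(1−p̄)/n) = 0.07100 + 3 × √(0.07100×0.92900/500) = 0.07100 + 3 × 0.01149 = 0.10546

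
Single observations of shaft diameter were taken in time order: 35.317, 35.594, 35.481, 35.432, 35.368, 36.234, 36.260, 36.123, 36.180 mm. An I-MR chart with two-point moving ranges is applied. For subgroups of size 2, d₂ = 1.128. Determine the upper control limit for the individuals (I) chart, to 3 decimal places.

X̄ = (35.317 + 35.594 + 35.481 + 35.432 + 35.368 + 36.234 + 36.260 + 36.123 + 36.180) / 9 = 35.7766
Moving ranges: 0.277, 0.113, 0.049, 0.064, 0.866, 0.026, 0.137, 0.057; M̄R̄ = 1.5890 / 8 = 0.1986
UCL = X̄ + 3·M̄R̄/d₂ = 35.7766 + 3 × 0.1986 / 1.128 = 36.3048

36.305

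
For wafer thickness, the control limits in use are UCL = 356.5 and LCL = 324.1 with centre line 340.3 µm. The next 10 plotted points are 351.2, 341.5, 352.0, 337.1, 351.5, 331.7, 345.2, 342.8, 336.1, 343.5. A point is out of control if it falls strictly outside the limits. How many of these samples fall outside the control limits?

0

All 10 points lie within [324.1, 356.5].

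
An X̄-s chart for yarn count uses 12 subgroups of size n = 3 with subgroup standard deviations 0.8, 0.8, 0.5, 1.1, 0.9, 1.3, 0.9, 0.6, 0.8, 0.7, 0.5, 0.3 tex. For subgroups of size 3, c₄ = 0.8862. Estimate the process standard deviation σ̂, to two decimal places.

0.87

s̄ = (0.8 + 0.8 + 0.5 + 1.1 + 0.9 + 1.3 + 0.9 + 0.6 + 0.8 + 0.7 + 0.5 + 0.3) / 12 = 0.7667
σ̂ = s̄ / c₄ = 0.7667 / 0.8862 = 0.8651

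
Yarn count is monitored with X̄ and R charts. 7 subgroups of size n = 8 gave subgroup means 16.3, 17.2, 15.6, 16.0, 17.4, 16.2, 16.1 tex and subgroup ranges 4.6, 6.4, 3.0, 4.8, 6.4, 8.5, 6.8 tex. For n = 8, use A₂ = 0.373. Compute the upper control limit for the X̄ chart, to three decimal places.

X̄̄ = (16.3 + 17.2 + 15.6 + 16.0 + 17.4 + 16.2 + 16.1) / 7 = 114.8000 / 7 = 16.4000
R̄ = (4.6 + 6.4 + 3.0 + 4.8 + 6.4 + 8.5 + 6.8) / 7 = 40.5000 / 7 = 5.7857
UCL = X̄̄ + A₂·R̄ = 16.4000 + 0.373 × 5.7857 = 18.5581

18.558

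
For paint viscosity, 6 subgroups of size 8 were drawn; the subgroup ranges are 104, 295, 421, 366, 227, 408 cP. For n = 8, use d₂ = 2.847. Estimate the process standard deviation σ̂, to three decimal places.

106.603

R̄ = (104 + 295 + 421 + 366 + 227 + 408) / 6 = 303.5000
σ̂ = R̄ / d₂ = 303.5000 / 2.847 = 106.6034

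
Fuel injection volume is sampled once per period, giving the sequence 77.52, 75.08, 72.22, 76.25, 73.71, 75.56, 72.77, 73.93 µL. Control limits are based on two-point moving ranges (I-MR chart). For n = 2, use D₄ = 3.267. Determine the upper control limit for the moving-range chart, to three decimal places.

Moving ranges: 2.44, 2.86, 4.03, 2.54, 1.85, 2.79, 1.16; M̄R̄ = 17.6700 / 7 = 2.5243
UCL_MR = D₄·M̄R̄ = 3.267 × 2.5243 = 8.2468

8.247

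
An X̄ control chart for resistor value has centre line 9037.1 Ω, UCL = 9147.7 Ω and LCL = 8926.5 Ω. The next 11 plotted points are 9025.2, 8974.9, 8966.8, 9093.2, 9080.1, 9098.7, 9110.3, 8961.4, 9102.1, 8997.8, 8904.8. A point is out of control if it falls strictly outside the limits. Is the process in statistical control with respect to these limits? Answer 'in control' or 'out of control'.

Compare each point to [8926.5, 9147.7]: sample 11 = 8904.8 < LCL.

out of control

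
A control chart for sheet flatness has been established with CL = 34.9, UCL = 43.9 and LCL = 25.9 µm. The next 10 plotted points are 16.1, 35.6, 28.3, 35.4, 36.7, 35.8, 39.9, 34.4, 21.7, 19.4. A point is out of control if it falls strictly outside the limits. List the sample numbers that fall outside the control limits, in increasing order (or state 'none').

1, 9, 10

Compare each point to [25.9, 43.9]: sample 1 = 16.1 < LCL; sample 9 = 21.7 < LCL; sample 10 = 19.4 < LCL.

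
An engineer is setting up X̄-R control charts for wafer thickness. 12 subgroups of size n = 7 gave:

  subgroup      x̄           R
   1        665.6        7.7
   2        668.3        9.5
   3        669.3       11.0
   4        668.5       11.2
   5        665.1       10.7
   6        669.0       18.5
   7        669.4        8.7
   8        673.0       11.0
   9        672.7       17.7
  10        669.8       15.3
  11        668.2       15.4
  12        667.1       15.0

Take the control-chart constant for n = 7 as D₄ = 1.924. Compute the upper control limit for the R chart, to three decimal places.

24.323

R̄ = (7.7 + 9.5 + 11.0 + 11.2 + 10.7 + 18.5 + 8.7 + 11.0 + 17.7 + 15.3 + 15.4 + 15.0) / 12 = 151.7000 / 12 = 12.6417
UCL_R = D₄·R̄ = 1.924 × 12.6417 = 24.3226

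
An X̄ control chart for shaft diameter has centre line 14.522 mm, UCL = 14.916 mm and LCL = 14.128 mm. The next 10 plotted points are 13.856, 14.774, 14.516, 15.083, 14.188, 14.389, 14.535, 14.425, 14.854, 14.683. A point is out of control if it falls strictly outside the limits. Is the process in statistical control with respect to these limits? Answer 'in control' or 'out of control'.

Compare each point to [14.128, 14.916]: sample 1 = 13.856 < LCL; sample 4 = 15.083 > UCL.

out of control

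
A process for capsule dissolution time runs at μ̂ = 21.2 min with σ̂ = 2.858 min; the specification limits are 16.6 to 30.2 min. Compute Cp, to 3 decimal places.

0.793

Cp = (USL − LSL) / (6σ̂) = (30.2 − 16.6) / (6 × 2.858) = 13.6000 / 17.1480 = 0.7931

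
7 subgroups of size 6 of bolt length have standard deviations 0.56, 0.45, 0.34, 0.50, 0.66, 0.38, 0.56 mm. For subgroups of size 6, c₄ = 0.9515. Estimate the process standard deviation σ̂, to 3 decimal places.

s̄ = (0.56 + 0.45 + 0.34 + 0.50 + 0.66 + 0.38 + 0.56) / 7 = 0.4929
σ̂ = s̄ / c₄ = 0.4929 / 0.9515 = 0.5180

0.518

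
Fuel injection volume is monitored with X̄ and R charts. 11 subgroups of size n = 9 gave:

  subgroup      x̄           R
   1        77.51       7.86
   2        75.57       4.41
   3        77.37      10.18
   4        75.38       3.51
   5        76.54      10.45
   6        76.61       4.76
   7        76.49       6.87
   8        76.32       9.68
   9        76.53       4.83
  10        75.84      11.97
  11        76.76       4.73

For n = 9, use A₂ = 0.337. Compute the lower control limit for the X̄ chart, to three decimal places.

74.019

X̄̄ = (77.51 + 75.57 + 77.37 + 75.38 + 76.54 + 76.61 + 76.49 + 76.32 + 76.53 + 75.84 + 76.76) / 11 = 840.9200 / 11 = 76.4473
R̄ = (7.86 + 4.41 + 10.18 + 3.51 + 10.45 + 4.76 + 6.87 + 9.68 + 4.83 + 11.97 + 4.73) / 11 = 79.2500 / 11 = 7.2045
LCL = X̄̄ − A₂·R̄ = 76.4473 − 0.337 × 7.2045 = 74.0193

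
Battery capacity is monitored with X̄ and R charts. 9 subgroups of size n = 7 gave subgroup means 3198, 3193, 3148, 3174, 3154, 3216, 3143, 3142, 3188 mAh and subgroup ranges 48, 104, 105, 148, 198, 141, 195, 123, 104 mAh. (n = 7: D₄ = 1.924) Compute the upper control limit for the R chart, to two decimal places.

R̄ = (48 + 104 + 105 + 148 + 198 + 141 + 195 + 123 + 104) / 9 = 1166.0000 / 9 = 129.5556
UCL_R = D₄·R̄ = 1.924 × 129.5556 = 249.2649

249.26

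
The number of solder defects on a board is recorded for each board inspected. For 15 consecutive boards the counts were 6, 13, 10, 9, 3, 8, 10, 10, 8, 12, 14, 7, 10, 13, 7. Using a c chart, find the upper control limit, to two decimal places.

18.50

c̄ = (6 + 13 + 10 + 9 + 3 + 8 + 10 + 10 + 8 + 12 + 14 + 7 + 10 + 13 + 7) / 15 = 140 / 15 = 9.3333
UCL = c̄ + 3√c̄ = 9.3333 + 3 × √9.3333 = 9.3333 + 3 × 3.0551 = 18.4985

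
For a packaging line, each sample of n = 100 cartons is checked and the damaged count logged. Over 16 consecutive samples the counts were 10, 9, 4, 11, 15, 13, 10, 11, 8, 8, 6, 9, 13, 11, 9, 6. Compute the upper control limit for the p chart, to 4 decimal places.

p̄ = Σdᵢ / (k·n) = 153 / (16 × 100) = 0.09563
UCL = p̄ + 3·√(p̄(1−p̄)/n) = 0.09563 + 3 × √(0.09563×0.90438/100) = 0.09563 + 3 × 0.02941 = 0.18385

0.1838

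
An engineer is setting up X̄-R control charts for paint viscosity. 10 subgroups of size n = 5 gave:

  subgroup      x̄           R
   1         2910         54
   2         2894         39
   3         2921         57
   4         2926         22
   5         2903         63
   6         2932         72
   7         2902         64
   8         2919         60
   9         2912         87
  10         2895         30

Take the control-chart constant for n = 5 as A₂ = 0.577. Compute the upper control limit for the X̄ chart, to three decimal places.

X̄̄ = (2910 + 2894 + 2921 + 2926 + 2903 + 2932 + 2902 + 2919 + 2912 + 2895) / 10 = 29114.0000 / 10 = 2911.4000
R̄ = (54 + 39 + 57 + 22 + 63 + 72 + 64 + 60 + 87 + 30) / 10 = 548.0000 / 10 = 54.8000
UCL = X̄̄ + A₂·R̄ = 2911.4000 + 0.577 × 54.8000 = 2943.0196

2943.020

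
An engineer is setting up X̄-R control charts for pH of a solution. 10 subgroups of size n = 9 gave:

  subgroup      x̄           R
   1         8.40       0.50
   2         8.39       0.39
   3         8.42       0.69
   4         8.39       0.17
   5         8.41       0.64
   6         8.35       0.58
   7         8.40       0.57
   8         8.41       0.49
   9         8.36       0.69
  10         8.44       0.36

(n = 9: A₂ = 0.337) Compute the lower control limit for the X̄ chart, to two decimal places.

8.23

X̄̄ = (8.40 + 8.39 + 8.42 + 8.39 + 8.41 + 8.35 + 8.40 + 8.41 + 8.36 + 8.44) / 10 = 83.9700 / 10 = 8.3970
R̄ = (0.50 + 0.39 + 0.69 + 0.17 + 0.64 + 0.58 + 0.57 + 0.49 + 0.69 + 0.36) / 10 = 5.0800 / 10 = 0.5080
LCL = X̄̄ − A₂·R̄ = 8.3970 − 0.337 × 0.5080 = 8.2258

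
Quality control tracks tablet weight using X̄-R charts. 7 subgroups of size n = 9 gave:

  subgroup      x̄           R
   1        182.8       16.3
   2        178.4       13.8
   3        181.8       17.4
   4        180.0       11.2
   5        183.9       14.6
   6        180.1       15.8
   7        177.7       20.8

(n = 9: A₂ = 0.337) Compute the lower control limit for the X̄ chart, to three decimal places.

175.381

X̄̄ = (182.8 + 178.4 + 181.8 + 180.0 + 183.9 + 180.1 + 177.7) / 7 = 1264.7000 / 7 = 180.6714
R̄ = (16.3 + 13.8 + 17.4 + 11.2 + 14.6 + 15.8 + 20.8) / 7 = 109.9000 / 7 = 15.7000
LCL = X̄̄ − A₂·R̄ = 180.6714 − 0.337 × 15.7000 = 175.3805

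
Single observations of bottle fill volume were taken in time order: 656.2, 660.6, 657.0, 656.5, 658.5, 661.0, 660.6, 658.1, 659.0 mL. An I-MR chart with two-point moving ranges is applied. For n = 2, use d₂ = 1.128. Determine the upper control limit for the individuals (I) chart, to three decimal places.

X̄ = (656.2 + 660.6 + 657.0 + 656.5 + 658.5 + 661.0 + 660.6 + 658.1 + 659.0) / 9 = 658.6111
Moving ranges: 4.4, 3.6, 0.5, 2.0, 2.5, 0.4, 2.5, 0.9; M̄R̄ = 16.8000 / 8 = 2.1000
UCL = X̄ + 3·M̄R̄/d₂ = 658.6111 + 3 × 2.1000 / 1.128 = 664.1962

664.196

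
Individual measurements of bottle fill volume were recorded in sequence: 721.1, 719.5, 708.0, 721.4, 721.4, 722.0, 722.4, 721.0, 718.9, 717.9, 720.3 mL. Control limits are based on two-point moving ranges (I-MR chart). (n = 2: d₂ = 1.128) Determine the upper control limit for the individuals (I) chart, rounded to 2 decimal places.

X̄ = (721.1 + 719.5 + 708.0 + 721.4 + 721.4 + 722.0 + 722.4 + 721.0 + 718.9 + 717.9 + 720.3) / 11 = 719.4455
Moving ranges: 1.6, 11.5, 13.4, 0.0, 0.6, 0.4, 1.4, 2.1, 1.0, 2.4; M̄R̄ = 34.4000 / 10 = 3.4400
UCL = X̄ + 3·M̄R̄/d₂ = 719.4455 + 3 × 3.4400 / 1.128 = 728.5944

728.59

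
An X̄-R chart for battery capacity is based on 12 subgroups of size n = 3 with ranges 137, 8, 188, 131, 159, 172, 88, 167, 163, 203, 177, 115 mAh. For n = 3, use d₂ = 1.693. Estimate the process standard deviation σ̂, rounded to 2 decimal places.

84.07

R̄ = (137 + 8 + 188 + 131 + 159 + 172 + 88 + 167 + 163 + 203 + 177 + 115) / 12 = 142.3333
σ̂ = R̄ / d₂ = 142.3333 / 1.693 = 84.0717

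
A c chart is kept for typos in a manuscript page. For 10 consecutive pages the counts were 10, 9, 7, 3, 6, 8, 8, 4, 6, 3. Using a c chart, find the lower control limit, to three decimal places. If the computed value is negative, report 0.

c̄ = (10 + 9 + 7 + 3 + 6 + 8 + 8 + 4 + 6 + 3) / 10 = 64 / 10 = 6.4000
LCL = c̄ − 3√c̄ = 6.4000 − 3 × 2.5298 = -1.1895 → 0 (cannot be negative)

0.000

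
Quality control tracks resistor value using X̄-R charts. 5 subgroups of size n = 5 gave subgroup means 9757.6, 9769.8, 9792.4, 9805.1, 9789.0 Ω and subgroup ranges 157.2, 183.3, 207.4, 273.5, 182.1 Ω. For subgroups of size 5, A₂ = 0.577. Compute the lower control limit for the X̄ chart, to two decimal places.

9666.98

X̄̄ = (9757.6 + 9769.8 + 9792.4 + 9805.1 + 9789.0) / 5 = 48913.9000 / 5 = 9782.7800
R̄ = (157.2 + 183.3 + 207.4 + 273.5 + 182.1) / 5 = 1003.5000 / 5 = 200.7000
LCL = X̄̄ − A₂·R̄ = 9782.7800 − 0.577 × 200.7000 = 9666.9761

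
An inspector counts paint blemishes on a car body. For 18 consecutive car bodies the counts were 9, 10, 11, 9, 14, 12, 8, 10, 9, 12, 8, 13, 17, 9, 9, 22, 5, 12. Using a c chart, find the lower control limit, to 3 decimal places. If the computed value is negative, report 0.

c̄ = (9 + 10 + 11 + 9 + 14 + 12 + 8 + 10 + 9 + 12 + 8 + 13 + 17 + 9 + 9 + 22 + 5 + 12) / 18 = 199 / 18 = 11.0556
LCL = c̄ − 3√c̄ = 11.0556 − 3 × 3.3250 = 1.0806

1.081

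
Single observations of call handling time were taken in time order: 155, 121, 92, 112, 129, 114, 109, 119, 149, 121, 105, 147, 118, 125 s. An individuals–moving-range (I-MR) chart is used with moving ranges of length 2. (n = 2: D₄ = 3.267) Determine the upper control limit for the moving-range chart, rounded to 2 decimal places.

70.87

Moving ranges: 34, 29, 20, 17, 15, 5, 10, 30, 28, 16, 42, 29, 7; M̄R̄ = 282.0000 / 13 = 21.6923
UCL_MR = D₄·M̄R̄ = 3.267 × 21.6923 = 70.8688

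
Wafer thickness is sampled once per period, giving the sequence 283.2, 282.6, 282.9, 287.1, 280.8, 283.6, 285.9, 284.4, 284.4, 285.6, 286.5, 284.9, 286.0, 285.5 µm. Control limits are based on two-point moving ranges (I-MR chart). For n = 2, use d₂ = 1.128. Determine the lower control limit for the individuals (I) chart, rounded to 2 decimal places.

279.76

X̄ = (283.2 + 282.6 + 282.9 + 287.1 + 280.8 + 283.6 + 285.9 + 284.4 + 284.4 + 285.6 + 286.5 + 284.9 + 286.0 + 285.5) / 14 = 284.5286
Moving ranges: 0.6, 0.3, 4.2, 6.3, 2.8, 2.3, 1.5, 0.0, 1.2, 0.9, 1.6, 1.1, 0.5; M̄R̄ = 23.3000 / 13 = 1.7923
LCL = X̄ − 3·M̄R̄/d₂ = 284.5286 − 3 × 1.7923 / 1.128 = 279.7618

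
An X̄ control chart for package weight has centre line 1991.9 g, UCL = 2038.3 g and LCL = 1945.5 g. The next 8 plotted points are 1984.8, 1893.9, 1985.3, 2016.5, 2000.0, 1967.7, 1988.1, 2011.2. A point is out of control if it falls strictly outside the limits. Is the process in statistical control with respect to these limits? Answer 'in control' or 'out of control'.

Compare each point to [1945.5, 2038.3]: sample 2 = 1893.9 < LCL.

out of control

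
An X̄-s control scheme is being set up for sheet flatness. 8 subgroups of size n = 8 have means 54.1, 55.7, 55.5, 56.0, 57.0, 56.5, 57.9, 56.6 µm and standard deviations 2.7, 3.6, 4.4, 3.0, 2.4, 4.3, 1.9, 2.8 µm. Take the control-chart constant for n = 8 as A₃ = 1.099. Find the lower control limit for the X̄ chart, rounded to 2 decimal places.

X̄̄ = (54.1 + 55.7 + 55.5 + 56.0 + 57.0 + 56.5 + 57.9 + 56.6) / 8 = 56.1625
s̄ = (2.7 + 3.6 + 4.4 + 3.0 + 2.4 + 4.3 + 1.9 + 2.8) / 8 = 3.1375
LCL = X̄̄ − A₃·s̄ = 56.1625 − 1.099 × 3.1375 = 52.7144

52.71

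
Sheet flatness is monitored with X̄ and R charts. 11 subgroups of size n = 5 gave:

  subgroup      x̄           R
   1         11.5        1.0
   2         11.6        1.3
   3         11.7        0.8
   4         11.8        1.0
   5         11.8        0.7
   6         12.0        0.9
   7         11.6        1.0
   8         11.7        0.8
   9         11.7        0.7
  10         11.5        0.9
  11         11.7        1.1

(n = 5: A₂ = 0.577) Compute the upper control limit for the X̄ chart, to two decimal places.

12.23

X̄̄ = (11.5 + 11.6 + 11.7 + 11.8 + 11.8 + 12.0 + 11.6 + 11.7 + 11.7 + 11.5 + 11.7) / 11 = 128.6000 / 11 = 11.6909
R̄ = (1.0 + 1.3 + 0.8 + 1.0 + 0.7 + 0.9 + 1.0 + 0.8 + 0.7 + 0.9 + 1.1) / 11 = 10.2000 / 11 = 0.9273
UCL = X̄̄ + A₂·R̄ = 11.6909 + 0.577 × 0.9273 = 12.2259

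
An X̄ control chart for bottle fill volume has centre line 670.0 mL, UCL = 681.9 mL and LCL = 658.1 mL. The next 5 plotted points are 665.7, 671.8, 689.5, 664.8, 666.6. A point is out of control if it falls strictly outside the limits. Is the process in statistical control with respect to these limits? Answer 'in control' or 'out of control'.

Compare each point to [658.1, 681.9]: sample 3 = 689.5 > UCL.

out of control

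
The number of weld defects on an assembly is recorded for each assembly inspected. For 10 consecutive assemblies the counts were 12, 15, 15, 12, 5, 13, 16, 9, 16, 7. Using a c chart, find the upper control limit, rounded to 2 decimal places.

22.39

c̄ = (12 + 15 + 15 + 12 + 5 + 13 + 16 + 9 + 16 + 7) / 10 = 120 / 10 = 12.0000
UCL = c̄ + 3√c̄ = 12.0000 + 3 × √12.0000 = 12.0000 + 3 × 3.4641 = 22.3923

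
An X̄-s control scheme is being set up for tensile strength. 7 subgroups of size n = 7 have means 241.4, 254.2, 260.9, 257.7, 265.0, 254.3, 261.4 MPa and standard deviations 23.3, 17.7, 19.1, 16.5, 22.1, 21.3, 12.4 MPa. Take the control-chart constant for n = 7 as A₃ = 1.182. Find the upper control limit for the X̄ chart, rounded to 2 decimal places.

278.77

X̄̄ = (241.4 + 254.2 + 260.9 + 257.7 + 265.0 + 254.3 + 261.4) / 7 = 256.4143
s̄ = (23.3 + 17.7 + 19.1 + 16.5 + 22.1 + 21.3 + 12.4) / 7 = 18.9143
UCL = X̄̄ + A₃·s̄ = 256.4143 + 1.182 × 18.9143 = 278.7710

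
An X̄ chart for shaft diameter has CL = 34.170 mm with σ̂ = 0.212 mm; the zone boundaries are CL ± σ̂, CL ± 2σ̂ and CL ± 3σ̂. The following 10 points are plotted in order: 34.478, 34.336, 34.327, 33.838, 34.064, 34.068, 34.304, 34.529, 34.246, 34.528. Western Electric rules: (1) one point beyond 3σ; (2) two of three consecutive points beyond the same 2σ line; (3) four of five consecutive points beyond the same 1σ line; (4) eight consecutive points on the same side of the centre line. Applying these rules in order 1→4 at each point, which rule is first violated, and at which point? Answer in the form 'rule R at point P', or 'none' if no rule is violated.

none

Zone of each point (C = within 1σ̂, B = 1σ̂–2σ̂, A = 2σ̂–3σ̂, * = beyond 3σ̂; sign = side of CL): 1:+B, 2:+C, 3:+C, 4:-B, 5:-C, 6:-C, 7:+C, 8:+B, 9:+C, 10:+B
No rule fires across all 10 points.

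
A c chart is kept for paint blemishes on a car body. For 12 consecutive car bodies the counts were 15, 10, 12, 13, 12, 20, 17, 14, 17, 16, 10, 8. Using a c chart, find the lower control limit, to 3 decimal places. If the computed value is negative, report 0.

c̄ = (15 + 10 + 12 + 13 + 12 + 20 + 17 + 14 + 17 + 16 + 10 + 8) / 12 = 164 / 12 = 13.6667
LCL = c̄ − 3√c̄ = 13.6667 − 3 × 3.6968 = 2.5761

2.576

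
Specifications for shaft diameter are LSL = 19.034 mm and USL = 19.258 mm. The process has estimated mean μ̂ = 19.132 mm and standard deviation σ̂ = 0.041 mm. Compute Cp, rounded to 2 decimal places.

Cp = (USL − LSL) / (6σ̂) = (19.258 − 19.034) / (6 × 0.041) = 0.2240 / 0.2460 = 0.9106

0.91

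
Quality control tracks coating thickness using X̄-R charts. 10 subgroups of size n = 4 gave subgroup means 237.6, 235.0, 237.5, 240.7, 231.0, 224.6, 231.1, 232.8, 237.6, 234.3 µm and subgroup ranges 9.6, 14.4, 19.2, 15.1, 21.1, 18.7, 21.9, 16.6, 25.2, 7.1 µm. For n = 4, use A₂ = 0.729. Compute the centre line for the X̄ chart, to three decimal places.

234.220

X̄̄ = (237.6 + 235.0 + 237.5 + 240.7 + 231.0 + 224.6 + 231.1 + 232.8 + 237.6 + 234.3) / 10 = 2342.2000 / 10 = 234.2200
CL = X̄̄ = 234.2200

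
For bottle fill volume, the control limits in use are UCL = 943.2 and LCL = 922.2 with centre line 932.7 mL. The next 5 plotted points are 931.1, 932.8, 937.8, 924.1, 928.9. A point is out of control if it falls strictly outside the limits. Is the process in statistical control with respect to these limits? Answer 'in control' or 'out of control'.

in control

All 5 points lie within [922.2, 943.2].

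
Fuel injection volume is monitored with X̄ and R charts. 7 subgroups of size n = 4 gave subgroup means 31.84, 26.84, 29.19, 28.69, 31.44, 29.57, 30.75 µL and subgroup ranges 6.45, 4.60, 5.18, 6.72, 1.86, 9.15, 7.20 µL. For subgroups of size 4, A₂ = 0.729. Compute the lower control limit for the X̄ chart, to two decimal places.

X̄̄ = (31.84 + 26.84 + 29.19 + 28.69 + 31.44 + 29.57 + 30.75) / 7 = 208.3200 / 7 = 29.7600
R̄ = (6.45 + 4.60 + 5.18 + 6.72 + 1.86 + 9.15 + 7.20) / 7 = 41.1600 / 7 = 5.8800
LCL = X̄̄ − A₂·R̄ = 29.7600 − 0.729 × 5.8800 = 25.4735

25.47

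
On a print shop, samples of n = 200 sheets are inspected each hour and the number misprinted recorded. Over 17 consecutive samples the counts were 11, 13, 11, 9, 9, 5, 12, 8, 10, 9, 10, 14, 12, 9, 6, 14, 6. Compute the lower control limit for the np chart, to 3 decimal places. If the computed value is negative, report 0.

p̄ = Σdᵢ / (k·n) = 168 / (17 × 200) = 0.04941
LCL = np̄ − 3·√(np̄(1−p̄)) = 9.8824 − 3 × 3.0650 = 0.6874

0.687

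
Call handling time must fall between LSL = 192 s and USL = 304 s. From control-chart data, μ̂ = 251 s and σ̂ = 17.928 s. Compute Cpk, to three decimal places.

Cpu = (USL − μ̂) / (3σ̂) = (304 − 251) / (3 × 17.928) = 0.9854; Cpl = (μ̂ − LSL) / (3σ̂) = (251 − 192) / (3 × 17.928) = 1.0970; Cpk = min(Cpu, Cpl) = 0.9854

0.985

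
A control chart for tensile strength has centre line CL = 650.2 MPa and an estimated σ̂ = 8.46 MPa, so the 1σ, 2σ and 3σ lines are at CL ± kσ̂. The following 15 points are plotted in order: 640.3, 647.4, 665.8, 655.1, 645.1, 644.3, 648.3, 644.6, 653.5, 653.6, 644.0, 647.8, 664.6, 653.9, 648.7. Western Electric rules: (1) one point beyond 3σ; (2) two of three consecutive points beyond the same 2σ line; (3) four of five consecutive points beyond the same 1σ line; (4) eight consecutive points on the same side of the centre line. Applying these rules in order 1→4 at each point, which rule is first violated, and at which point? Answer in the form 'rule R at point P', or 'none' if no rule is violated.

none

Zone of each point (C = within 1σ̂, B = 1σ̂–2σ̂, A = 2σ̂–3σ̂, * = beyond 3σ̂; sign = side of CL): 1:-B, 2:-C, 3:+B, 4:+C, 5:-C, 6:-C, 7:-C, 8:-C, 9:+C, 10:+C, 11:-C, 12:-C, 13:+B, 14:+C, 15:-C
No rule fires across all 15 points.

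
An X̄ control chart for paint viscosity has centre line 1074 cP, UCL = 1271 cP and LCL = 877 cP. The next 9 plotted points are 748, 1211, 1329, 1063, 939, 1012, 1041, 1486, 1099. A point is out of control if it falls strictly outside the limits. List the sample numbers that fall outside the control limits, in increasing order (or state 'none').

Compare each point to [877, 1271]: sample 1 = 748 < LCL; sample 3 = 1329 > UCL; sample 8 = 1486 > UCL.

1, 3, 8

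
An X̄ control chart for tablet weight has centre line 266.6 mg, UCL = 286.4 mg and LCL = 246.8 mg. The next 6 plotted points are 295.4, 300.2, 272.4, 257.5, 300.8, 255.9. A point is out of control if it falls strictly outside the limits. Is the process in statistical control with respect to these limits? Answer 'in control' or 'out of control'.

out of control

Compare each point to [246.8, 286.4]: sample 1 = 295.4 > UCL; sample 2 = 300.2 > UCL; sample 5 = 300.8 > UCL.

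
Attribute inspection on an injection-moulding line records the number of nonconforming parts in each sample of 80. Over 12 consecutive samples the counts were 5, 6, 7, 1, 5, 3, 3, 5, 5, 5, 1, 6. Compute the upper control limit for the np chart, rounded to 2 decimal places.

p̄ = Σdᵢ / (k·n) = 52 / (12 × 80) = 0.05417
UCL = np̄ + 3·√(np̄(1−p̄)) = 4.3333 + 3 × √(4.3333×0.94583) = 4.3333 + 3 × 2.0245 = 10.4068

10.41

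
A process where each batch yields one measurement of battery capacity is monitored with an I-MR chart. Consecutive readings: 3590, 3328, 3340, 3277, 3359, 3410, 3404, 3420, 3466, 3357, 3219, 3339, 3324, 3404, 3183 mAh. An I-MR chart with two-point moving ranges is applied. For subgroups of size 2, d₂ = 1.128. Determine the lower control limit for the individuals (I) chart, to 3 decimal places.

X̄ = (3590 + 3328 + 3340 + 3277 + 3359 + 3410 + 3404 + 3420 + 3466 + 3357 + 3219 + 3339 + 3324 + 3404 + 3183) / 15 = 3361.3333
Moving ranges: 262, 12, 63, 82, 51, 6, 16, 46, 109, 138, 120, 15, 80, 221; M̄R̄ = 1221.0000 / 14 = 87.2143
LCL = X̄ − 3·M̄R̄/d₂ = 3361.3333 − 3 × 87.2143 / 1.128 = 3129.3804

3129.380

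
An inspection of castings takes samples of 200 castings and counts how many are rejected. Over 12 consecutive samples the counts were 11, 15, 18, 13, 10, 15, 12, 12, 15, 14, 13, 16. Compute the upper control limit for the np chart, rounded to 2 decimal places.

24.37

p̄ = Σdᵢ / (k·n) = 164 / (12 × 200) = 0.06833
UCL = np̄ + 3·√(np̄(1−p̄)) = 13.6667 + 3 × √(13.6667×0.93167) = 13.6667 + 3 × 3.5683 = 24.3716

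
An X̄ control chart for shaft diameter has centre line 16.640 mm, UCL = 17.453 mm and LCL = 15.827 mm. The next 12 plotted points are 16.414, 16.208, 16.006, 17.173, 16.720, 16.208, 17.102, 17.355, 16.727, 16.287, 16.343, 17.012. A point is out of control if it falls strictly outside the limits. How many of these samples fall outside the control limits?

0

All 12 points lie within [15.827, 17.453].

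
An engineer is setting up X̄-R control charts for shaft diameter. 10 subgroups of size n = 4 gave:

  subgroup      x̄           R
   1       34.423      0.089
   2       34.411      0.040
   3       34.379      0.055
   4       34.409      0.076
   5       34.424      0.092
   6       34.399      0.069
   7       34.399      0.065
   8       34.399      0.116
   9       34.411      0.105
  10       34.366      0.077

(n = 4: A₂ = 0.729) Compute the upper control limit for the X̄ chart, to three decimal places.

34.459

X̄̄ = (34.423 + 34.411 + 34.379 + 34.409 + 34.424 + 34.399 + 34.399 + 34.399 + 34.411 + 34.366) / 10 = 344.0200 / 10 = 34.4020
R̄ = (0.089 + 0.040 + 0.055 + 0.076 + 0.092 + 0.069 + 0.065 + 0.116 + 0.105 + 0.077) / 10 = 0.7840 / 10 = 0.0784
UCL = X̄̄ + A₂·R̄ = 34.4020 + 0.729 × 0.0784 = 34.4592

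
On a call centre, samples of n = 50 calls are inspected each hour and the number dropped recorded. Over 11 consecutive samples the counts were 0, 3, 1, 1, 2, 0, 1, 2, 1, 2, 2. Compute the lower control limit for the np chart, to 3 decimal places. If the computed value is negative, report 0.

0.000

p̄ = Σdᵢ / (k·n) = 15 / (11 × 50) = 0.02727
LCL = np̄ − 3·√(np̄(1−p̄)) = 1.3636 − 3 × 1.1517 = -2.0915 → 0 (negative, so LCL = 0)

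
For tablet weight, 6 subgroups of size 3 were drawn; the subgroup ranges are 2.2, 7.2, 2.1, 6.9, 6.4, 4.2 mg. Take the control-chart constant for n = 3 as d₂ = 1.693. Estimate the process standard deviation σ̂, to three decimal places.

2.855

R̄ = (2.2 + 7.2 + 2.1 + 6.9 + 6.4 + 4.2) / 6 = 4.8333
σ̂ = R̄ / d₂ = 4.8333 / 1.693 = 2.8549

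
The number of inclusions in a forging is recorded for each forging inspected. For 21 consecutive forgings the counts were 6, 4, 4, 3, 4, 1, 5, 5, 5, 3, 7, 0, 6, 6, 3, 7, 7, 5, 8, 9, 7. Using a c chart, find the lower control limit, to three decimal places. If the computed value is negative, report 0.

0.000

c̄ = (6 + 4 + 4 + 3 + 4 + 1 + 5 + 5 + 5 + 3 + 7 + 0 + 6 + 6 + 3 + 7 + 7 + 5 + 8 + 9 + 7) / 21 = 105 / 21 = 5.0000
LCL = c̄ − 3√c̄ = 5.0000 − 3 × 2.2361 = -1.7082 → 0 (cannot be negative)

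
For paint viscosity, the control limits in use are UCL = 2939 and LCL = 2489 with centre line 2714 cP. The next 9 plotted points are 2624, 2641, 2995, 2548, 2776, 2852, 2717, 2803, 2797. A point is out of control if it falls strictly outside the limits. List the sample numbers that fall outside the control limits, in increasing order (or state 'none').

Compare each point to [2489, 2939]: sample 3 = 2995 > UCL.

3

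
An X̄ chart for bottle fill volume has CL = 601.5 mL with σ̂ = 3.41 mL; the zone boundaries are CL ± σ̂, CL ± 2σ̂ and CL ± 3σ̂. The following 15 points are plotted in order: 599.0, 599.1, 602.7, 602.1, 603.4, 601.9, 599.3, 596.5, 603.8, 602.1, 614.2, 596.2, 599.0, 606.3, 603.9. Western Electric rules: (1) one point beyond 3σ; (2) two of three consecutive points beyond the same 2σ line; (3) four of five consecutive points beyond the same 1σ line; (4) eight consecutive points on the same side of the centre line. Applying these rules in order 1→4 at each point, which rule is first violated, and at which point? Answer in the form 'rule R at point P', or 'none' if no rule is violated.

rule 1 at point 11

Zone of each point (C = within 1σ̂, B = 1σ̂–2σ̂, A = 2σ̂–3σ̂, * = beyond 3σ̂; sign = side of CL): 1:-C, 2:-C, 3:+C, 4:+C, 5:+C, 6:+C, 7:-C, 8:-B, 9:+C, 10:+C, 11:+*, 12:-B, 13:-C, 14:+B, 15:+C
Rule 1 (one point beyond the 3σ limits) is satisfied at point 11.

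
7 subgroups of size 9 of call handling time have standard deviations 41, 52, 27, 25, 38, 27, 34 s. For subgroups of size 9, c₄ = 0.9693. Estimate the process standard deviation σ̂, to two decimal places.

35.96

s̄ = (41 + 52 + 27 + 25 + 38 + 27 + 34) / 7 = 34.8571
σ̂ = s̄ / c₄ = 34.8571 / 0.9693 = 35.9612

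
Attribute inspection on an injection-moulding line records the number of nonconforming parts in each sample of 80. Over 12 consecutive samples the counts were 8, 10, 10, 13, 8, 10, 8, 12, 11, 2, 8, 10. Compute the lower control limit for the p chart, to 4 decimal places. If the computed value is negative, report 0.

p̄ = Σdᵢ / (k·n) = 110 / (12 × 80) = 0.11458
LCL = p̄ − 3·√(p̄(1−p̄)/n) = 0.11458 − 3 × 0.03561 = 0.00775

0.0077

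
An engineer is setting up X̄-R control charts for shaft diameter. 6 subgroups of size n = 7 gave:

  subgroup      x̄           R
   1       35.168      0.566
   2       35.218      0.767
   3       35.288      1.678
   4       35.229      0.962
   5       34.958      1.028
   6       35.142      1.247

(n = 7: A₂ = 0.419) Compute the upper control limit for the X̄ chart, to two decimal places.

X̄̄ = (35.168 + 35.218 + 35.288 + 35.229 + 34.958 + 35.142) / 6 = 211.0030 / 6 = 35.1672
R̄ = (0.566 + 0.767 + 1.678 + 0.962 + 1.028 + 1.247) / 6 = 6.2480 / 6 = 1.0413
UCL = X̄̄ + A₂·R̄ = 35.1672 + 0.419 × 1.0413 = 35.6035

35.60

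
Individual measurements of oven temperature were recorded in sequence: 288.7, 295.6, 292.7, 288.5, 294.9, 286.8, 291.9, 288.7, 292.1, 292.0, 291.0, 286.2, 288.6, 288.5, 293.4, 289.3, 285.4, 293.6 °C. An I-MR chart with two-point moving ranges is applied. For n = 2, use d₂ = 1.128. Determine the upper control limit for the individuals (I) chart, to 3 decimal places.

301.343

X̄ = (288.7 + 295.6 + 292.7 + 288.5 + 294.9 + 286.8 + 291.9 + 288.7 + 292.1 + 292.0 + 291.0 + 286.2 + 288.6 + 288.5 + 293.4 + 289.3 + 285.4 + 293.6) / 18 = 290.4389
Moving ranges: 6.9, 2.9, 4.2, 6.4, 8.1, 5.1, 3.2, 3.4, 0.1, 1.0, 4.8, 2.4, 0.1, 4.9, 4.1, 3.9, 8.2; M̄R̄ = 69.7000 / 17 = 4.1000
UCL = X̄ + 3·M̄R̄/d₂ = 290.4389 + 3 × 4.1000 / 1.128 = 301.3431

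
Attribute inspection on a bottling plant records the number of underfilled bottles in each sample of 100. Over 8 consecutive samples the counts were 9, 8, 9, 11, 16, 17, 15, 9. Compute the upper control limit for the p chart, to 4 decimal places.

p̄ = Σdᵢ / (k·n) = 94 / (8 × 100) = 0.11750
UCL = p̄ + 3·√(p̄(1−p̄)/n) = 0.11750 + 3 × √(0.11750×0.88250/100) = 0.11750 + 3 × 0.03220 = 0.21410

0.2141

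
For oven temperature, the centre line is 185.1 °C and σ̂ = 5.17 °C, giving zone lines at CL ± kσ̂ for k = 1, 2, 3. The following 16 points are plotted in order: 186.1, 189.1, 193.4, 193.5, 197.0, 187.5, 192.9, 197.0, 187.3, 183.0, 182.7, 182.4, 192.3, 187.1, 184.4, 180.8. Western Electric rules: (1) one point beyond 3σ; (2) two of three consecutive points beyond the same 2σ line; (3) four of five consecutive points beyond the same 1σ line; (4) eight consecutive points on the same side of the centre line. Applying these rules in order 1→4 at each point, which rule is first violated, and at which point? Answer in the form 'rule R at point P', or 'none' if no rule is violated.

Zone of each point (C = within 1σ̂, B = 1σ̂–2σ̂, A = 2σ̂–3σ̂, * = beyond 3σ̂; sign = side of CL): 1:+C, 2:+C, 3:+B, 4:+B, 5:+A, 6:+C, 7:+B, 8:+A, 9:+C, 10:-C, 11:-C, 12:-C, 13:+B, 14:+C, 15:-C, 16:-C
Rule 3 (four of five consecutive points beyond the same 1σ limit) is satisfied at point 7.

rule 3 at point 7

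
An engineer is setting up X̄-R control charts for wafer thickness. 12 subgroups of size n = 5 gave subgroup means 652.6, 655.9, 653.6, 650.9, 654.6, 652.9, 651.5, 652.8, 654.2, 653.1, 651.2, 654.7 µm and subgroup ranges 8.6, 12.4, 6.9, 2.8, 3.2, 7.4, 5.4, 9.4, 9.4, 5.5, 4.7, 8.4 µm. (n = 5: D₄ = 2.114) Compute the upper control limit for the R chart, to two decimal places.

R̄ = (8.6 + 12.4 + 6.9 + 2.8 + 3.2 + 7.4 + 5.4 + 9.4 + 9.4 + 5.5 + 4.7 + 8.4) / 12 = 84.1000 / 12 = 7.0083
UCL_R = D₄·R̄ = 2.114 × 7.0083 = 14.8156

14.82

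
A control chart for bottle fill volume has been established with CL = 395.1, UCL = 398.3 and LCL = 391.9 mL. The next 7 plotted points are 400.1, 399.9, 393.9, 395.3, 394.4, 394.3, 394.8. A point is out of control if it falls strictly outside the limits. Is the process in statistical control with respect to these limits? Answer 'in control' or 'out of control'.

Compare each point to [391.9, 398.3]: sample 1 = 400.1 > UCL; sample 2 = 399.9 > UCL.

out of control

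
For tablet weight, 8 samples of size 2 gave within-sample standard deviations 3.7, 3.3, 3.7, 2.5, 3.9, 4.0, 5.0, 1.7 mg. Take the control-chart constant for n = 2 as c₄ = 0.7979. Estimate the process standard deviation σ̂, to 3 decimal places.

4.355

s̄ = (3.7 + 3.3 + 3.7 + 2.5 + 3.9 + 4.0 + 5.0 + 1.7) / 8 = 3.4750
σ̂ = s̄ / c₄ = 3.4750 / 0.7979 = 4.3552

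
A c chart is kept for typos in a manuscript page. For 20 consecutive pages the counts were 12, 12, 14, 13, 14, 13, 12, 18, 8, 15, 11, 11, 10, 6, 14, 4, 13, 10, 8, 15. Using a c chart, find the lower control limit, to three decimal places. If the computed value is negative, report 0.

c̄ = (12 + 12 + 14 + 13 + 14 + 13 + 12 + 18 + 8 + 15 + 11 + 11 + 10 + 6 + 14 + 4 + 13 + 10 + 8 + 15) / 20 = 233 / 20 = 11.6500
LCL = c̄ − 3√c̄ = 11.6500 − 3 × 3.4132 = 1.4104

1.410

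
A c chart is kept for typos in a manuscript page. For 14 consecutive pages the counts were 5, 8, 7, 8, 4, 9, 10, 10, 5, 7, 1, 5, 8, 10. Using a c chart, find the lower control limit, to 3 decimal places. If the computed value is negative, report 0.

0.000

c̄ = (5 + 8 + 7 + 8 + 4 + 9 + 10 + 10 + 5 + 7 + 1 + 5 + 8 + 10) / 14 = 97 / 14 = 6.9286
LCL = c̄ − 3√c̄ = 6.9286 − 3 × 2.6322 = -0.9681 → 0 (cannot be negative)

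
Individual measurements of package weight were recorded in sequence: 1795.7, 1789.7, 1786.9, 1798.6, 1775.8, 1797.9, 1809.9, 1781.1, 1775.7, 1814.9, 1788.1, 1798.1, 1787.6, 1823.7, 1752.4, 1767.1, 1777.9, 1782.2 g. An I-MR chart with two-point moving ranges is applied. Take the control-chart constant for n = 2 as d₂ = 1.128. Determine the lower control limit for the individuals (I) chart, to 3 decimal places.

1736.616

X̄ = (1795.7 + 1789.7 + 1786.9 + 1798.6 + 1775.8 + 1797.9 + 1809.9 + 1781.1 + 1775.7 + 1814.9 + 1788.1 + 1798.1 + 1787.6 + 1823.7 + 1752.4 + 1767.1 + 1777.9 + 1782.2) / 18 = 1789.0722
Moving ranges: 6.0, 2.8, 11.7, 22.8, 22.1, 12.0, 28.8, 5.4, 39.2, 26.8, 10.0, 10.5, 36.1, 71.3, 14.7, 10.8, 4.3; M̄R̄ = 335.3000 / 17 = 19.7235
LCL = X̄ − 3·M̄R̄/d₂ = 1789.0722 − 3 × 19.7235 / 1.128 = 1736.6160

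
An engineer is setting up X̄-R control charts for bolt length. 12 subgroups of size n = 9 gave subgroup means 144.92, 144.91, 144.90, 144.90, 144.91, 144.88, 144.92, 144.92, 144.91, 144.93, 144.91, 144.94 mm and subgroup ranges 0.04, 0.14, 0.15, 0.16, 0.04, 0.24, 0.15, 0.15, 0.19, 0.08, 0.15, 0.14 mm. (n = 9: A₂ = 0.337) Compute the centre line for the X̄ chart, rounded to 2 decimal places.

X̄̄ = (144.92 + 144.91 + 144.90 + 144.90 + 144.91 + 144.88 + 144.92 + 144.92 + 144.91 + 144.93 + 144.91 + 144.94) / 12 = 1738.9500 / 12 = 144.9125
CL = X̄̄ = 144.9125

144.91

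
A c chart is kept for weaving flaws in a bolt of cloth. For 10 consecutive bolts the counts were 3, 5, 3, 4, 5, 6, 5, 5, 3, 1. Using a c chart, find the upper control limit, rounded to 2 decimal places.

10.00

c̄ = (3 + 5 + 3 + 4 + 5 + 6 + 5 + 5 + 3 + 1) / 10 = 40 / 10 = 4.0000
UCL = c̄ + 3√c̄ = 4.0000 + 3 × √4.0000 = 4.0000 + 3 × 2.0000 = 10.0000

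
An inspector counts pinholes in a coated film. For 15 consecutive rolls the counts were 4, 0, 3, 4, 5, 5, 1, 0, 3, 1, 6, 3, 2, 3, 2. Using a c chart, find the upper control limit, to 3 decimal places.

c̄ = (4 + 0 + 3 + 4 + 5 + 5 + 1 + 0 + 3 + 1 + 6 + 3 + 2 + 3 + 2) / 15 = 42 / 15 = 2.8000
UCL = c̄ + 3√c̄ = 2.8000 + 3 × √2.8000 = 2.8000 + 3 × 1.6733 = 7.8200

7.820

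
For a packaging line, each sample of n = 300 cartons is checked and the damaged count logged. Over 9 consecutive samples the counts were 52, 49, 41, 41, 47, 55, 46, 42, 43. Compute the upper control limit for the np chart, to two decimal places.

p̄ = Σdᵢ / (k·n) = 416 / (9 × 300) = 0.15407
UCL = np̄ + 3·√(np̄(1−p̄)) = 46.2222 + 3 × √(46.2222×0.84593) = 46.2222 + 3 × 6.2530 = 64.9814

64.98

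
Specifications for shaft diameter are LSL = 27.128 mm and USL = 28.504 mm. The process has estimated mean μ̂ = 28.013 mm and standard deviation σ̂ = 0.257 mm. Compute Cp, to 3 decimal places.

Cp = (USL − LSL) / (6σ̂) = (28.504 − 27.128) / (6 × 0.257) = 1.3760 / 1.5420 = 0.8923

0.892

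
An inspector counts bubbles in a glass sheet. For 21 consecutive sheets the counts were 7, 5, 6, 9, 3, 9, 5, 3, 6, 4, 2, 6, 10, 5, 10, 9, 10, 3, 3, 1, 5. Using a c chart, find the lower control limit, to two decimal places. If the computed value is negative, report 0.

c̄ = (7 + 5 + 6 + 9 + 3 + 9 + 5 + 3 + 6 + 4 + 2 + 6 + 10 + 5 + 10 + 9 + 10 + 3 + 3 + 1 + 5) / 21 = 121 / 21 = 5.7619
LCL = c̄ − 3√c̄ = 5.7619 − 3 × 2.4004 = -1.4393 → 0 (cannot be negative)

0.00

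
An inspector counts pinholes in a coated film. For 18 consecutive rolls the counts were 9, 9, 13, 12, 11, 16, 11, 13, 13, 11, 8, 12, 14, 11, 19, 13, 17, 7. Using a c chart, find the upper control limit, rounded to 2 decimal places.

c̄ = (9 + 9 + 13 + 12 + 11 + 16 + 11 + 13 + 13 + 11 + 8 + 12 + 14 + 11 + 19 + 13 + 17 + 7) / 18 = 219 / 18 = 12.1667
UCL = c̄ + 3√c̄ = 12.1667 + 3 × √12.1667 = 12.1667 + 3 × 3.4881 = 22.6309

22.63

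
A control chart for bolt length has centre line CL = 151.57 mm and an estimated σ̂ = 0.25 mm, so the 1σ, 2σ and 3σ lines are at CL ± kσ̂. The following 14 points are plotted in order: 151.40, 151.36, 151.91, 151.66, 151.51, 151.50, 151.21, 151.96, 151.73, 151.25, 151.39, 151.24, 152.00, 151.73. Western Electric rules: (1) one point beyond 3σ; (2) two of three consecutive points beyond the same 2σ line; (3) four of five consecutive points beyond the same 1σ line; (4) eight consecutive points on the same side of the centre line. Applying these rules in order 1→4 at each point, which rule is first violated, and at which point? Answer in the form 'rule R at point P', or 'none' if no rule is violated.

Zone of each point (C = within 1σ̂, B = 1σ̂–2σ̂, A = 2σ̂–3σ̂, * = beyond 3σ̂; sign = side of CL): 1:-C, 2:-C, 3:+B, 4:+C, 5:-C, 6:-C, 7:-B, 8:+B, 9:+C, 10:-B, 11:-C, 12:-B, 13:+B, 14:+C
No rule fires across all 14 points.

none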